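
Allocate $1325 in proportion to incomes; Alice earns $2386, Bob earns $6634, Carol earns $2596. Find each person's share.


Total income = 2386 + 6634 + 2596 = $11616
Alice: $1325 × 2386/11616 = $272.16
Bob: $1325 × 6634/11616 = $756.72
Carol: $1325 × 2596/11616 = $296.12
= Alice: $272.16, Bob: $756.72, Carol: $296.12

Alice: $272.16, Bob: $756.72, Carol: $296.12


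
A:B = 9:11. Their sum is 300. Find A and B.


Let A = 9k, B = 11k.
9k + 11k = 300
20k = 300 → k = 300/20 = 15
A = 9×15 = 135, B = 11×15 = 165
= A = 135, B = 165

A = 135, B = 165


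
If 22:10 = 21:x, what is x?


Cross multiply: 22 × x = 10 × 21
22x = 210
x = 210 / 22
= 9.55

9.55


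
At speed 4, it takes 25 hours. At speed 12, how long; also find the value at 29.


Inverse proportion: x × y = constant
k = 4 × 25 = 100
At x=12: k/12 = 8.33
At x=29: k/29 = 3.45
= 8.33 and 3.45

8.33 and 3.45


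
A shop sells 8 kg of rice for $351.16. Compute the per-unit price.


Unit rate = total / quantity
= 351.16 / 8
= $43.90 per unit

$43.90 per unit


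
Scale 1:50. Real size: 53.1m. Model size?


Model size = real / scale
= 53.1 / 50
= 1.0620 m

1.0620 m


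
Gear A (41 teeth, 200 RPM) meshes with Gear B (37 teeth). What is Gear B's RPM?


Gear ratio = 41:37 = 41:37
RPM_B = RPM_A × (teeth_A / teeth_B)
= 200 × (41/37)
= 221.6 RPM

221.6 RPM


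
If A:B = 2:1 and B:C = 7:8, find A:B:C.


Match B: multiply A:B by 7 → 14:7
Multiply B:C by 1 → 7:8
Combined: 14:7:8
GCD = 1
= 14:7:8

14:7:8


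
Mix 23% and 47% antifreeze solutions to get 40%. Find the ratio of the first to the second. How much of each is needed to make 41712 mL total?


Let x parts of 23% mix with y parts of 47%.
23x + 47y = 40(x + y)
23x + 47y = 40x + 40y
x(23 - 40) = y(40 - 47)
x/y = (47 - 40)/(40 - 23) = 7/17
Simplify: 7:17
Total parts = 24; one part = 41712/24 = 1738.00 mL
23% solution: 7×1738.00 = 12166.00 mL
47% solution: 17×1738.00 = 29546.00 mL
= ratio 7:17; 12166.00 mL and 29546.00 mL

ratio 7:17; 12166.00 mL and 29546.00 mL


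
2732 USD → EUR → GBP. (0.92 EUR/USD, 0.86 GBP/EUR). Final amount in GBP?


Step 1: 2732 USD × 0.92 = 2513.44 EUR
Step 2: 2513.44 EUR × 0.86 = 2161.56 GBP
Implied rate USD→GBP = 0.92 × 0.86 = 0.7912
= 2161.56 GBP

2161.56 GBP


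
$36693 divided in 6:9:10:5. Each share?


Total parts = 6 + 9 + 10 + 5 = 30
Part 1: 36693 × 6/30 = 7338.60
Part 2: 36693 × 9/30 = 11007.90
Part 3: 36693 × 10/30 = 12231.00
Part 4: 36693 × 5/30 = 6115.50
= Part 1: $7338.60, Part 2: $11007.90, Part 3: $12231.00, Part 4: $6115.50

Part 1: $7338.60, Part 2: $11007.90, Part 3: $12231.00, Part 4: $6115.50


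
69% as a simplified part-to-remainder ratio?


69% means 69 parts out of 100; remainder = 31
Part : remainder = 69:31
GCD = 1
= 69:31

69:31


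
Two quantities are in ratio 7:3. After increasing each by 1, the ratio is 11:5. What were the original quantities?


Let A = 7k, B = 3k.
(7k + 1) / (3k + 1) = 11/5
Cross-multiply: 5(7k + 1) = 11(3k + 1)
35k + 5 = 33k + 11
35k - 33k = 11 - 5
2k = 6
k = 6/2 = 3
A = 7×3 = 21, B = 3×3 = 9
= A = 21, B = 9

A = 21, B = 9


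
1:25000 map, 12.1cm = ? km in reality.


Real distance = map distance × scale
= 12.1cm × 25000
= 302500 cm = 3025.0 m
= 3.025 km

3.025 km


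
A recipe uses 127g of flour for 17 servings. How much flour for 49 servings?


Direct proportion: y/x = constant
k = 127/17 ≈ 7.4706
y₂ = k × 49 = 127 × 49 / 17 = 6223/17
≈ 366.06

366.06


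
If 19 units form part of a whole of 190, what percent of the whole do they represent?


Percentage = (part / whole) × 100
= (19 / 190) × 100
= 10.00%

10.00%


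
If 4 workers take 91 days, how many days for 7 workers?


Inverse proportion: x × y = constant
k = 4 × 91 = 364
y₂ = k / 7 = 364 / 7
= 52.00

52.00


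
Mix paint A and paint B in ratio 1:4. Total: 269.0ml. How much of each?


Total parts = 1 + 4 = 5
paint A: 269.0 × 1/5 = 53.8ml
paint B: 269.0 × 4/5 = 215.2ml
= 53.8ml and 215.2ml

53.8ml and 215.2ml


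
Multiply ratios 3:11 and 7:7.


Compound ratio = (3×7) : (11×7)
= 21:77
GCD = 7
= 3:11

3:11


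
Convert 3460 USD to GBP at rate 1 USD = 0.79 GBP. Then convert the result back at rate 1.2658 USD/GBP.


Amount × rate = 3460 × 0.79 = 2733.40 GBP
Round-trip: 2733.40 × 1.2658 = 3459.94 USD
= 2733.40 GBP, then 3459.94 USD

2733.40 GBP, then 3459.94 USD


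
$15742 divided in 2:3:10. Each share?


Total parts = 2 + 3 + 10 = 15
Part 1: 15742 × 2/15 = 2098.93
Part 2: 15742 × 3/15 = 3148.40
Part 3: 15742 × 10/15 = 10494.67
= Part 1: $2098.93, Part 2: $3148.40, Part 3: $10494.67

Part 1: $2098.93, Part 2: $3148.40, Part 3: $10494.67


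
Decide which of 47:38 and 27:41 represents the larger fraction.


47/38 = 1.2368
27/41 = 0.6585
1.2368 > 0.6585, so 47:38 is greater
= 47:38

47:38


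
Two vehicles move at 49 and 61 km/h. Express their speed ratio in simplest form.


Ratio = 49:61
GCD = 1
Simplified = 49:61
Time ratio (same distance) = 61:49
Speed ratio = 49:61

49:61


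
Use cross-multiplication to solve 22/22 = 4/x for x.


Cross multiply: 22 × x = 22 × 4
22x = 88
x = 88 / 22
= 4.00

4.00


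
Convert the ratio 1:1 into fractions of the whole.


Total parts = 1 + 1 = 2
First part: 1/2 = 1/2
Second part: 1/2 = 1/2
= 1/2 and 1/2

1/2 and 1/2


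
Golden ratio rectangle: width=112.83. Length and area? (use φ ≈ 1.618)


φ = (1 + √5) / 2 ≈ 1.618
Length = width × φ = 112.83 × 1.618 = 182.55894
≈ 182.56
Area = width × length = 112.83 × 182.55894 = 20598.1252002 ≈ 20598.13
= Length: 182.56, Area: 20598.13

Length: 182.56, Area: 20598.13


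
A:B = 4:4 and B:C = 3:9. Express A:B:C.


Match B: multiply A:B by 3 → 12:12
Multiply B:C by 4 → 12:36
Combined: 12:12:36
GCD = 12
= 1:1:3

1:1:3


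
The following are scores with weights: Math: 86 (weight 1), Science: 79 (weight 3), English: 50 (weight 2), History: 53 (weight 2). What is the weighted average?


Numerator = 86×1 + 79×3 + 50×2 + 53×2
= 86 + 237 + 100 + 106
= 529
Total weight = 8
Weighted avg = 529/8
= 66.13

66.13


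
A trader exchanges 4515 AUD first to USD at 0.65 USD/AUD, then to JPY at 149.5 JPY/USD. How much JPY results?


Step 1: 4515 AUD × 0.65 = 2934.75 USD
Step 2: 2934.75 USD × 149.5 = 438745.13 JPY
Implied rate AUD→JPY = 0.65 × 149.5 = 97.1750
= 438745.13 JPY

438745.13 JPY


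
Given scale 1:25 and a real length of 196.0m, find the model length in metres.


Model size = real / scale
= 196.0 / 25
= 7.8400 m

7.8400 m


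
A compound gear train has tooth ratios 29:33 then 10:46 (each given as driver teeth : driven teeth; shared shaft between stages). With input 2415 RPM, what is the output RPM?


Stage 1: RPM_B = RPM_A × t_A/t_B = 2415 × 29/33 = 70035/33 ≈ 2122.27
B and C share a shaft → RPM_C = RPM_B
Stage 2: RPM_D = RPM_C × t_C/t_D = RPM_A × (t_A×t_C)/(t_B×t_D)
Overall ratio = (29×10)/(33×46) = 290/1518
RPM_D = 2415 × 290/1518 = 700350/1518
≈ 461.36 RPM

461.36 RPM


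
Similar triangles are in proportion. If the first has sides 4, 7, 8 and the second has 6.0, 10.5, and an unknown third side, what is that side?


Scale factor = 6.0/4 = 1.5
Missing side = 8 × 1.5
= 12.0

12.0


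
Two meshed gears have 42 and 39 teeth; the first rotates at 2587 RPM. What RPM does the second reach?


Gear ratio = 42:39 = 14:13
RPM_B = RPM_A × (teeth_A / teeth_B)
= 2587 × (42/39)
= 2786.0 RPM

2786.0 RPM


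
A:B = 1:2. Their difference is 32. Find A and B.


Let A = 1k, B = 2k.
2k - 1k = 32
1k = 32 → k = 32/1 = 32
A = 1×32 = 32, B = 2×32 = 64
= A = 32, B = 64

A = 32, B = 64


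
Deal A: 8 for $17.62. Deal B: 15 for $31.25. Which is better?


Deal A: $17.62/8 = $2.2025/unit
Deal B: $31.25/15 = $2.0833/unit
B is cheaper per unit
= Deal B

Deal B


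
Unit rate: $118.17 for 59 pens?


Unit rate = total / quantity
= 118.17 / 59
= $2.00 per unit

$2.00 per unit


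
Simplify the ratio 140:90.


GCD(140, 90) = 10
140/10 : 90/10
= 14:9

14:9


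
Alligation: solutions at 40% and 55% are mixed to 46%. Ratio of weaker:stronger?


Let x parts of 40% mix with y parts of 55%.
40x + 55y = 46(x + y)
40x + 55y = 46x + 46y
x(40 - 46) = y(46 - 55)
x/y = (55 - 46)/(46 - 40) = 9/6
Simplify: 3:2
= 3:2

3:2


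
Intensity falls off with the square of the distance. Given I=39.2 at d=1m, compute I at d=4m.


I₁d₁² = I₂d₂²
I₂ = I₁ × (d₁/d₂)²
= 39.2 × (1/4)²
= 39.2 × 1/16
= 39.2/16
= 2.4500

2.4500


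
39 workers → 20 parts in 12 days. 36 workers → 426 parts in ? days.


Days ∝ work / workers, so d₂ = d₁ × (m₁/m₂) × (w₂/w₁)
Workers factor (inverse): 39/36 ≈ 1.0833
Work factor (direct): 426/20 = 21.3000
d₂ = 12 × 39/36 × 426/20 = (12 × 39 × 426) / (36 × 20) = 199368/720
= 276.90 days

276.90 days


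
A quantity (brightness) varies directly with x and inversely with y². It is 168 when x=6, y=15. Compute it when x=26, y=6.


z = k·x/y²
Solve for k using the known point: k = z·y²/x = 168×225/6 = 37800/6 = 6300.0000
Now evaluate at x=26, y=6:
z = k × 26 / 36 = (37800 × 26) / (6 × 36) = 982800/216
= 4550.0000

4550.0000


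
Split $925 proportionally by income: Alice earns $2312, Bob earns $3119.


Total income = 2312 + 3119 = $5431
Alice: $925 × 2312/5431 = $393.78
Bob: $925 × 3119/5431 = $531.22
= Alice: $393.78, Bob: $531.22

Alice: $393.78, Bob: $531.22


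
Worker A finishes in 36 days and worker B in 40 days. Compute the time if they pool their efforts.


Rate of A = 1/36 per day
Rate of B = 1/40 per day
Combined rate = 1/36 + 1/40 = 76/1440 ≈ 0.0528 per day
Days = 1 / combined rate = 1440/76
≈ 18.95 days

18.95 days


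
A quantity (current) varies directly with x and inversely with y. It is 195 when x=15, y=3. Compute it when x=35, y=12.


z = k·x/y
Solve for k using the known point: k = z·y/x = 195×3/15 = 585/15 = 39.0000
Now evaluate at x=35, y=12:
z = k × 35 / 12 = (585 × 35) / (15 × 12) = 20475/180
= 113.7500

113.7500


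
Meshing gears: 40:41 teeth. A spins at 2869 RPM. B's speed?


Gear ratio = 40:41 = 40:41
RPM_B = RPM_A × (teeth_A / teeth_B)
= 2869 × (40/41)
= 2799.0 RPM

2799.0 RPM


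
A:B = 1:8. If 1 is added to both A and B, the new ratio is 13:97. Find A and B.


Let A = 1k, B = 8k.
(1k + 1) / (8k + 1) = 13/97
Cross-multiply: 97(1k + 1) = 13(8k + 1)
97k + 97 = 104k + 13
97k - 104k = 13 - 97
-7k = -84
k = -84/-7 = 12
A = 1×12 = 12, B = 8×12 = 96
= A = 12, B = 96

A = 12, B = 96


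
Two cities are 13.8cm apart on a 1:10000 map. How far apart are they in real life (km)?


Real distance = map distance × scale
= 13.8cm × 10000
= 138000 cm = 1380.0 m
= 1.380 km

1.380 km


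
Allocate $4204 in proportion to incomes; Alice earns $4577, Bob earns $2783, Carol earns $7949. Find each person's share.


Total income = 4577 + 2783 + 7949 = $15309
Alice: $4204 × 4577/15309 = $1256.89
Bob: $4204 × 2783/15309 = $764.24
Carol: $4204 × 7949/15309 = $2182.87
= Alice: $1256.89, Bob: $764.24, Carol: $2182.87

Alice: $1256.89, Bob: $764.24, Carol: $2182.87


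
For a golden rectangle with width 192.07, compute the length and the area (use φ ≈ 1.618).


φ = (1 + √5) / 2 ≈ 1.618
Length = width × φ = 192.07 × 1.618 = 310.76926
≈ 310.77
Area = width × length = 192.07 × 310.76926 = 59689.4517682 ≈ 59689.45
= Length: 310.77, Area: 59689.45

Length: 310.77, Area: 59689.45


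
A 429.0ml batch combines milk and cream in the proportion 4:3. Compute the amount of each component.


Total parts = 4 + 3 = 7
milk: 429.0 × 4/7 = 245.1ml
cream: 429.0 × 3/7 = 183.9ml
= 245.1ml and 183.9ml

245.1ml and 183.9ml


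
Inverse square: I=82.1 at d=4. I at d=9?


I₁d₁² = I₂d₂²
I₂ = I₁ × (d₁/d₂)²
= 82.1 × (4/9)²
= 82.1 × 16/81
= 1313.6/81
≈ 16.2173

16.2173


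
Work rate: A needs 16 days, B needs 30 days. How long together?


Rate of A = 1/16 per day
Rate of B = 1/30 per day
Combined rate = 1/16 + 1/30 = 46/480 ≈ 0.0958 per day
Days = 1 / combined rate = 480/46
≈ 10.43 days

10.43 days


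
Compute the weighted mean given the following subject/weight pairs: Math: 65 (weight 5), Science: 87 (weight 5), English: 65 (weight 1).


Numerator = 65×5 + 87×5 + 65×1
= 325 + 435 + 65
= 825
Total weight = 11
Weighted avg = 825/11
= 75.00

75.00


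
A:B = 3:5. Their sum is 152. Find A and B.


Let A = 3k, B = 5k.
3k + 5k = 152
8k = 152 → k = 152/8 = 19
A = 3×19 = 57, B = 5×19 = 95
= A = 57, B = 95

A = 57, B = 95


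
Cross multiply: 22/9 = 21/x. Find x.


Cross multiply: 22 × x = 9 × 21
22x = 189
x = 189 / 22
= 8.59

8.59


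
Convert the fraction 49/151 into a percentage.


Percentage = (part / whole) × 100
= (49 / 151) × 100
≈ 32.45%

32.45%


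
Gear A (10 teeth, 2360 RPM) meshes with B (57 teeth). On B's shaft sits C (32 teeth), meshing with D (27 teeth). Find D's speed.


Stage 1: RPM_B = RPM_A × t_A/t_B = 2360 × 10/57 = 23600/57 ≈ 414.04
B and C share a shaft → RPM_C = RPM_B
Stage 2: RPM_D = RPM_C × t_C/t_D = RPM_A × (t_A×t_C)/(t_B×t_D)
Overall ratio = (10×32)/(57×27) = 320/1539
RPM_D = 2360 × 320/1539 = 755200/1539
≈ 490.71 RPM

490.71 RPM


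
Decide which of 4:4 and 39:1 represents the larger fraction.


4/4 = 1.0000
39/1 = 39.0000
1.0000 < 39.0000, so 4:4 is less
= 39:1

39:1


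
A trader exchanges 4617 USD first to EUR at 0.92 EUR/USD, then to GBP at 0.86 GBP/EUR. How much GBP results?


Step 1: 4617 USD × 0.92 = 4247.64 EUR
Step 2: 4247.64 EUR × 0.86 = 3652.97 GBP
Implied rate USD→GBP = 0.92 × 0.86 = 0.7912
= 3652.97 GBP

3652.97 GBP


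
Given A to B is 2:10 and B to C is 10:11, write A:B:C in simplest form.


Match B: multiply A:B by 10 → 20:100
Multiply B:C by 10 → 100:110
Combined: 20:100:110
GCD = 10
= 2:10:11

2:10:11


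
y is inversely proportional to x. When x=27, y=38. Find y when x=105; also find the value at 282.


Inverse proportion: x × y = constant
k = 27 × 38 = 1026
At x=105: k/105 = 9.77
At x=282: k/282 = 3.64
= 9.77 and 3.64

9.77 and 3.64


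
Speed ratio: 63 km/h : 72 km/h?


Ratio = 63:72
GCD = 9
Simplified = 7:8
Time ratio (same distance) = 8:7
Speed ratio = 7:8

7:8


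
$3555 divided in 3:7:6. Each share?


Total parts = 3 + 7 + 6 = 16
Part 1: 3555 × 3/16 = 666.56
Part 2: 3555 × 7/16 = 1555.31
Part 3: 3555 × 6/16 = 1333.13
= Part 1: $666.56, Part 2: $1555.31, Part 3: $1333.13

Part 1: $666.56, Part 2: $1555.31, Part 3: $1333.13


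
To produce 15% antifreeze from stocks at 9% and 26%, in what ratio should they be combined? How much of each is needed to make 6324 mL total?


Let x parts of 9% mix with y parts of 26%.
9x + 26y = 15(x + y)
9x + 26y = 15x + 15y
x(9 - 15) = y(15 - 26)
x/y = (26 - 15)/(15 - 9) = 11/6
Simplify: 11:6
Total parts = 17; one part = 6324/17 = 372.00 mL
9% solution: 11×372.00 = 4092.00 mL
26% solution: 6×372.00 = 2232.00 mL
= ratio 11:6; 4092.00 mL and 2232.00 mL

ratio 11:6; 4092.00 mL and 2232.00 mL


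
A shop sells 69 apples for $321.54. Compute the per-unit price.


Unit rate = total / quantity
= 321.54 / 69
= $4.66 per unit

$4.66 per unit


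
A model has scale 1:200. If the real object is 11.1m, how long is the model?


Model size = real / scale
= 11.1 / 200
= 0.0555 m

0.0555 m


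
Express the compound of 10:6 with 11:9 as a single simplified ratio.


Compound ratio = (10×11) : (6×9)
= 110:54
GCD = 2
= 55:27

55:27


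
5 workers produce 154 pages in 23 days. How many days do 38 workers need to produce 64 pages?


Days ∝ work / workers, so d₂ = d₁ × (m₁/m₂) × (w₂/w₁)
Workers factor (inverse): 5/38 ≈ 0.1316
Work factor (direct): 64/154 ≈ 0.4156
d₂ = 23 × 5/38 × 64/154 = (23 × 5 × 64) / (38 × 154) = 7360/5852
≈ 1.26 days

1.26 days


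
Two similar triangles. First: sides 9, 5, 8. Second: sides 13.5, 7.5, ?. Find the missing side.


Scale factor = 13.5/9 = 1.5
Missing side = 8 × 1.5
= 12.0

12.0


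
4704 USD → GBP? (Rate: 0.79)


Amount × rate = 4704 × 0.79
= 3716.16 GBP

3716.16 GBP


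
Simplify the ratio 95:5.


GCD(95, 5) = 5
95/5 : 5/5
= 19:1

19:1


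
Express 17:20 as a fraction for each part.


Total parts = 17 + 20 = 37
First part: 17/37 = 17/37
Second part: 20/37 = 20/37
= 17/37 and 20/37

17/37 and 20/37


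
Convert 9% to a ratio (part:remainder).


9% means 9 parts out of 100; remainder = 91
Part : remainder = 9:91
GCD = 1
= 9:91

9:91


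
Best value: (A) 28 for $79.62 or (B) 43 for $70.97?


Deal A: $79.62/28 = $2.8436/unit
Deal B: $70.97/43 = $1.6505/unit
B is cheaper per unit
= Deal B

Deal B


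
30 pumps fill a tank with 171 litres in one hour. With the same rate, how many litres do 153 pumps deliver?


Direct proportion: y/x = constant
k = 171/30 = 5.7000
y₂ = k × 153 = 171 × 153 / 30 = 26163/30
= 872.10

872.10


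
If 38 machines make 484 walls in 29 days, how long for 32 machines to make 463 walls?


Days ∝ work / workers, so d₂ = d₁ × (m₁/m₂) × (w₂/w₁)
Workers factor (inverse): 38/32 = 1.1875
Work factor (direct): 463/484 ≈ 0.9566
d₂ = 29 × 38/32 × 463/484 = (29 × 38 × 463) / (32 × 484) = 510226/15488
≈ 32.94 days

32.94 days


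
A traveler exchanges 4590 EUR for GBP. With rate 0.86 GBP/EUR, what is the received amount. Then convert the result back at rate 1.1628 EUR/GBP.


Amount × rate = 4590 × 0.86 = 3947.40 GBP
Round-trip: 3947.40 × 1.1628 = 4590.04 EUR
= 3947.40 GBP, then 4590.04 EUR

3947.40 GBP, then 4590.04 EUR


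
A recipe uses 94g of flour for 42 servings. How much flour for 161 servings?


Direct proportion: y/x = constant
k = 94/42 ≈ 2.2381
y₂ = k × 161 = 94 × 161 / 42 = 15134/42
≈ 360.33

360.33


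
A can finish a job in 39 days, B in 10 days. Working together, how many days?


Rate of A = 1/39 per day
Rate of B = 1/10 per day
Combined rate = 1/39 + 1/10 = 49/390 ≈ 0.1256 per day
Days = 1 / combined rate = 390/49
≈ 7.96 days

7.96 days


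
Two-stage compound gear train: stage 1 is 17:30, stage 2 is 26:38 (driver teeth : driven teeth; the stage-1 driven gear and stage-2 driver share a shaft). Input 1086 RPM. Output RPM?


Stage 1: RPM_B = RPM_A × t_A/t_B = 1086 × 17/30 = 18462/30 = 615.40
B and C share a shaft → RPM_C = RPM_B
Stage 2: RPM_D = RPM_C × t_C/t_D = RPM_A × (t_A×t_C)/(t_B×t_D)
Overall ratio = (17×26)/(30×38) = 442/1140
RPM_D = 1086 × 442/1140 = 480012/1140
≈ 421.06 RPM

421.06 RPM


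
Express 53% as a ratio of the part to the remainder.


53% means 53 parts out of 100; remainder = 47
Part : remainder = 53:47
GCD = 1
= 53:47

53:47


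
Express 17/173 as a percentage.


Percentage = (part / whole) × 100
= (17 / 173) × 100
≈ 9.83%

9.83%


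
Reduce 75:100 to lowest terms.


GCD(75, 100) = 25
75/25 : 100/25
= 3:4

3:4


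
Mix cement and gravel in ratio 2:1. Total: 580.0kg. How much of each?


Total parts = 2 + 1 = 3
cement: 580.0 × 2/3 = 386.7kg
gravel: 580.0 × 1/3 = 193.3kg
= 386.7kg and 193.3kg

386.7kg and 193.3kg


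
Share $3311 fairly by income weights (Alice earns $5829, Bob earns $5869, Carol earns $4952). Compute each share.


Total income = 5829 + 5869 + 4952 = $16650
Alice: $3311 × 5829/16650 = $1159.15
Bob: $3311 × 5869/16650 = $1167.10
Carol: $3311 × 4952/16650 = $984.75
= Alice: $1159.15, Bob: $1167.10, Carol: $984.75

Alice: $1159.15, Bob: $1167.10, Carol: $984.75


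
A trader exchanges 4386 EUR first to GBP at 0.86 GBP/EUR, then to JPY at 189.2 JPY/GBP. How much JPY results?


Step 1: 4386 EUR × 0.86 = 3771.96 GBP
Step 2: 3771.96 GBP × 189.2 = 713654.83 JPY
Implied rate EUR→JPY = 0.86 × 189.2 = 162.7120
= 713654.83 JPY

713654.83 JPY


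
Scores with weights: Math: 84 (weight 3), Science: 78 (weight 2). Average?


Numerator = 84×3 + 78×2
= 252 + 156
= 408
Total weight = 5
Weighted avg = 408/5
= 81.60

81.60


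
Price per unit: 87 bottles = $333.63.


Unit rate = total / quantity
= 333.63 / 87
= $3.83 per unit

$3.83 per unit


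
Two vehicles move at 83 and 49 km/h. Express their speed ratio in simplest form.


Ratio = 83:49
GCD = 1
Simplified = 83:49
Time ratio (same distance) = 49:83
Speed ratio = 83:49

83:49


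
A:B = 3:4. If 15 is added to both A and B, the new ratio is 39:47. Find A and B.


Let A = 3k, B = 4k.
(3k + 15) / (4k + 15) = 39/47
Cross-multiply: 47(3k + 15) = 39(4k + 15)
141k + 705 = 156k + 585
141k - 156k = 585 - 705
-15k = -120
k = -120/-15 = 8
A = 3×8 = 24, B = 4×8 = 32
= A = 24, B = 32

A = 24, B = 32


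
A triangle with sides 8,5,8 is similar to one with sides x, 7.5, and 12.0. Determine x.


Scale factor = 7.5/5 = 1.5
Missing side = 8 × 1.5
= 12.0

12.0


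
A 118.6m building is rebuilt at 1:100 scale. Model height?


Model size = real / scale
= 118.6 / 100
= 1.1860 m

1.1860 m


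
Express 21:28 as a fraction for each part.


Total parts = 21 + 28 = 49
First part: 21/49 = 3/7
Second part: 28/49 = 4/7
= 3/7 and 4/7

3/7 and 4/7


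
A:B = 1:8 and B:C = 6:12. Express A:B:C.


Match B: multiply A:B by 6 → 6:48
Multiply B:C by 8 → 48:96
Combined: 6:48:96
GCD = 6
= 1:8:16

1:8:16


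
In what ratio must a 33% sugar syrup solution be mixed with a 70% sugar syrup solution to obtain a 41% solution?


Let x parts of 33% mix with y parts of 70%.
33x + 70y = 41(x + y)
33x + 70y = 41x + 41y
x(33 - 41) = y(41 - 70)
x/y = (70 - 41)/(41 - 33) = 29/8
Simplify: 29:8
= 29:8

29:8


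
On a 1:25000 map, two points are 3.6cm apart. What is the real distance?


Real distance = map distance × scale
= 3.6cm × 25000
= 90000 cm = 900.0 m
= 0.900 km

0.900 km


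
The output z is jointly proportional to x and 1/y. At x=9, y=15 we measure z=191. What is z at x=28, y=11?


z = k·x/y
Solve for k using the known point: k = z·y/x = 191×15/9 = 2865/9 ≈ 318.3333
Now evaluate at x=28, y=11:
z = k × 28 / 11 = (2865 × 28) / (9 × 11) = 80220/99
≈ 810.3030

810.3030


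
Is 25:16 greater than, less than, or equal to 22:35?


25/16 = 1.5625
22/35 = 0.6286
1.5625 > 0.6286, so 25:16 is greater
= greater than

greater than


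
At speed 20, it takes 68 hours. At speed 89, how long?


Inverse proportion: x × y = constant
k = 20 × 68 = 1360
y₂ = k / 89 = 1360 / 89
= 15.28

15.28


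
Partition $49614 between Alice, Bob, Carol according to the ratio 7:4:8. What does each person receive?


Total parts = 7 + 4 + 8 = 19
Alice: 49614 × 7/19 = 18278.84
Bob: 49614 × 4/19 = 10445.05
Carol: 49614 × 8/19 = 20890.11
= Alice: $18278.84, Bob: $10445.05, Carol: $20890.11

Alice: $18278.84, Bob: $10445.05, Carol: $20890.11


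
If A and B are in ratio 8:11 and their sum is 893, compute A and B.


Let A = 8k, B = 11k.
8k + 11k = 893
19k = 893 → k = 893/19 = 47
A = 8×47 = 376, B = 11×47 = 517
= A = 376, B = 517

A = 376, B = 517


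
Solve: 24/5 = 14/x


Cross multiply: 24 × x = 5 × 14
24x = 70
x = 70 / 24
= 2.92

2.92


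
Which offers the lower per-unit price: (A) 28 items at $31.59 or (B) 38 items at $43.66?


Deal A: $31.59/28 = $1.1282/unit
Deal B: $43.66/38 = $1.1489/unit
A is cheaper per unit
= Deal A

Deal A


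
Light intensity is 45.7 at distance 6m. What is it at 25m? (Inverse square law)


I₁d₁² = I₂d₂²
I₂ = I₁ × (d₁/d₂)²
= 45.7 × (6/25)²
= 45.7 × 36/625
= 1645.2/625
≈ 2.6323

2.6323


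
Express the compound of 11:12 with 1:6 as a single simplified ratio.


Compound ratio = (11×1) : (12×6)
= 11:72
GCD = 1
= 11:72

11:72


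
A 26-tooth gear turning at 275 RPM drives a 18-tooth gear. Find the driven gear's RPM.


Gear ratio = 26:18 = 13:9
RPM_B = RPM_A × (teeth_A / teeth_B)
= 275 × (26/18)
= 397.2 RPM

397.2 RPM


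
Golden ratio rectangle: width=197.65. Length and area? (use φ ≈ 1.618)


φ = (1 + √5) / 2 ≈ 1.618
Length = width × φ = 197.65 × 1.618 = 319.7977
≈ 319.80
Area = width × length = 197.65 × 319.7977 = 63208.015405 ≈ 63208.02
= Length: 319.80, Area: 63208.02

Length: 319.80, Area: 63208.02


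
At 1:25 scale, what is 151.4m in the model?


Model size = real / scale
= 151.4 / 25
= 6.0560 m

6.0560 m


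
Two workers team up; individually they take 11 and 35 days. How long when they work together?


Rate of A = 1/11 per day
Rate of B = 1/35 per day
Combined rate = 1/11 + 1/35 = 46/385 ≈ 0.1195 per day
Days = 1 / combined rate = 385/46
≈ 8.37 days

8.37 days


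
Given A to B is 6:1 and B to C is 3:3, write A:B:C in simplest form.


Match B: multiply A:B by 3 → 18:3
Multiply B:C by 1 → 3:3
Combined: 18:3:3
GCD = 3
= 6:1:1

6:1:1


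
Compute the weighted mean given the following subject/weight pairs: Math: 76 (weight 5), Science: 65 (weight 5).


Numerator = 76×5 + 65×5
= 380 + 325
= 705
Total weight = 10
Weighted avg = 705/10
= 70.50

70.50


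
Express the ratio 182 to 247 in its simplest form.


GCD(182, 247) = 13
182/13 : 247/13
= 14:19

14:19


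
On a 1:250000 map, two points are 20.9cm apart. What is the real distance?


Real distance = map distance × scale
= 20.9cm × 250000
= 5225000 cm = 52250.0 m
= 52.250 km

52.250 km


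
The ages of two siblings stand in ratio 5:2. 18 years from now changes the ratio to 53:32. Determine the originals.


Let A = 5k, B = 2k.
(5k + 18) / (2k + 18) = 53/32
Cross-multiply: 32(5k + 18) = 53(2k + 18)
160k + 576 = 106k + 954
160k - 106k = 954 - 576
54k = 378
k = 378/54 = 7
A = 5×7 = 35, B = 2×7 = 14
= A = 35, B = 14

A = 35, B = 14


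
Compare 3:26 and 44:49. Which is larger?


3/26 = 0.1154
44/49 = 0.8980
0.1154 < 0.8980, so 3:26 is less
= 44:49

44:49


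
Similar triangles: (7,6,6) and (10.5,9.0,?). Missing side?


Scale factor = 10.5/7 = 1.5
Missing side = 6 × 1.5
= 9.0

9.0


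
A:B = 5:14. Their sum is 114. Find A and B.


Let A = 5k, B = 14k.
5k + 14k = 114
19k = 114 → k = 114/19 = 6
A = 5×6 = 30, B = 14×6 = 84
= A = 30, B = 84

A = 30, B = 84


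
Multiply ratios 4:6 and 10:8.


Compound ratio = (4×10) : (6×8)
= 40:48
GCD = 8
= 5:6

5:6


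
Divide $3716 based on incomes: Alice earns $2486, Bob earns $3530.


Total income = 2486 + 3530 = $6016
Alice: $3716 × 2486/6016 = $1535.57
Bob: $3716 × 3530/6016 = $2180.43
= Alice: $1535.57, Bob: $2180.43

Alice: $1535.57, Bob: $2180.43


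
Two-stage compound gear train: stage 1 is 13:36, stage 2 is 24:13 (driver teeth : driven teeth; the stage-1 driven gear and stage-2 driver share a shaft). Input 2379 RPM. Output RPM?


Stage 1: RPM_B = RPM_A × t_A/t_B = 2379 × 13/36 = 30927/36 ≈ 859.08
B and C share a shaft → RPM_C = RPM_B
Stage 2: RPM_D = RPM_C × t_C/t_D = RPM_A × (t_A×t_C)/(t_B×t_D)
Overall ratio = (13×24)/(36×13) = 312/468
RPM_D = 2379 × 312/468 = 742248/468
= 1586.00 RPM

1586.00 RPM


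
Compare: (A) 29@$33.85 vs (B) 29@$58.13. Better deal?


Deal A: $33.85/29 = $1.1672/unit
Deal B: $58.13/29 = $2.0045/unit
A is cheaper per unit
= Deal A

Deal A


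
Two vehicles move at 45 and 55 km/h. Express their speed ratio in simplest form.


Ratio = 45:55
GCD = 5
Simplified = 9:11
Time ratio (same distance) = 11:9
Speed ratio = 9:11

9:11


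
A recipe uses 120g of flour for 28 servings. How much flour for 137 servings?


Direct proportion: y/x = constant
k = 120/28 ≈ 4.2857
y₂ = k × 137 = 120 × 137 / 28 = 16440/28
≈ 587.14

587.14


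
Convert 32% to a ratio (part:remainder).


32% means 32 parts out of 100; remainder = 68
Part : remainder = 32:68
GCD = 4
= 8:17

8:17


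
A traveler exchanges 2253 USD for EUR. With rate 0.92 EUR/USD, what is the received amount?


Amount × rate = 2253 × 0.92
= 2072.76 EUR

2072.76 EUR


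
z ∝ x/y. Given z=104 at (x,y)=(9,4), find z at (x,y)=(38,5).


z = k·x/y
Solve for k using the known point: k = z·y/x = 104×4/9 = 416/9 ≈ 46.2222
Now evaluate at x=38, y=5:
z = k × 38 / 5 = (416 × 38) / (9 × 5) = 15808/45
≈ 351.2889

351.2889


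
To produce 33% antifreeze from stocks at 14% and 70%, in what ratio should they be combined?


Let x parts of 14% mix with y parts of 70%.
14x + 70y = 33(x + y)
14x + 70y = 33x + 33y
x(14 - 33) = y(33 - 70)
x/y = (70 - 33)/(33 - 14) = 37/19
Simplify: 37:19
= 37:19

37:19


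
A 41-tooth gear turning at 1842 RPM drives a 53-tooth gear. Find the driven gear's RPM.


Gear ratio = 41:53 = 41:53
RPM_B = RPM_A × (teeth_A / teeth_B)
= 1842 × (41/53)
= 1424.9 RPM

1424.9 RPM


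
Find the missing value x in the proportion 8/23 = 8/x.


Cross multiply: 8 × x = 23 × 8
8x = 184
x = 184 / 8
= 23.00

23.00


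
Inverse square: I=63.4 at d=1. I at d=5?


I₁d₁² = I₂d₂²
I₂ = I₁ × (d₁/d₂)²
= 63.4 × (1/5)²
= 63.4 × 1/25
= 63.4/25
= 2.5360

2.5360


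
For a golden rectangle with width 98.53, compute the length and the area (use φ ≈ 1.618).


φ = (1 + √5) / 2 ≈ 1.618
Length = width × φ = 98.53 × 1.618 = 159.42154
≈ 159.42
Area = width × length = 98.53 × 159.42154 = 15707.8043362 ≈ 15707.80
= Length: 159.42, Area: 15707.80

Length: 159.42, Area: 15707.80


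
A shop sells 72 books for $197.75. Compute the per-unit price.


Unit rate = total / quantity
= 197.75 / 72
= $2.75 per unit

$2.75 per unit


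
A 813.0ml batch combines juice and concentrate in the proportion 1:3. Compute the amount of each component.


Total parts = 1 + 3 = 4
juice: 813.0 × 1/4 = 203.3ml
concentrate: 813.0 × 3/4 = 609.8ml
= 203.3ml and 609.8ml

203.3ml and 609.8ml


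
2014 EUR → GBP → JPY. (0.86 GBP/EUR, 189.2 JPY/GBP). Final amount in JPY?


Step 1: 2014 EUR × 0.86 = 1732.04 GBP
Step 2: 1732.04 GBP × 189.2 = 327701.97 JPY
Implied rate EUR→JPY = 0.86 × 189.2 = 162.7120
= 327701.97 JPY

327701.97 JPY


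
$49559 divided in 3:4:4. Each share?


Total parts = 3 + 4 + 4 = 11
Part 1: 49559 × 3/11 = 13516.09
Part 2: 49559 × 4/11 = 18021.45
Part 3: 49559 × 4/11 = 18021.45
= Part 1: $13516.09, Part 2: $18021.45, Part 3: $18021.45

Part 1: $13516.09, Part 2: $18021.45, Part 3: $18021.45


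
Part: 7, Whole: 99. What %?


Percentage = (part / whole) × 100
= (7 / 99) × 100
≈ 7.07%

7.07%


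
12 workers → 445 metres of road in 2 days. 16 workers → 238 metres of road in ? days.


Days ∝ work / workers, so d₂ = d₁ × (m₁/m₂) × (w₂/w₁)
Workers factor (inverse): 12/16 = 0.7500
Work factor (direct): 238/445 ≈ 0.5348
d₂ = 2 × 12/16 × 238/445 = (2 × 12 × 238) / (16 × 445) = 5712/7120
≈ 0.80 days

0.80 days


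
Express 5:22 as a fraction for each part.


Total parts = 5 + 22 = 27
First part: 5/27 = 5/27
Second part: 22/27 = 22/27
= 5/27 and 22/27

5/27 and 22/27


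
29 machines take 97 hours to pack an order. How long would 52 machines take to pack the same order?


Inverse proportion: x × y = constant
k = 29 × 97 = 2813
y₂ = k / 52 = 2813 / 52
= 54.10

54.10


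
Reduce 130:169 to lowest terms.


GCD(130, 169) = 13
130/13 : 169/13
= 10:13

10:13


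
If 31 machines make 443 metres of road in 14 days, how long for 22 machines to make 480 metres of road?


Days ∝ work / workers, so d₂ = d₁ × (m₁/m₂) × (w₂/w₁)
Workers factor (inverse): 31/22 ≈ 1.4091
Work factor (direct): 480/443 ≈ 1.0835
d₂ = 14 × 31/22 × 480/443 = (14 × 31 × 480) / (22 × 443) = 208320/9746
≈ 21.37 days

21.37 days


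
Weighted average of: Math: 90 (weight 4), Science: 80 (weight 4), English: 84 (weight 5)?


Numerator = 90×4 + 80×4 + 84×5
= 360 + 320 + 420
= 1100
Total weight = 13
Weighted avg = 1100/13
= 84.62

84.62


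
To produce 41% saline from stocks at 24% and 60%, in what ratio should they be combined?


Let x parts of 24% mix with y parts of 60%.
24x + 60y = 41(x + y)
24x + 60y = 41x + 41y
x(24 - 41) = y(41 - 60)
x/y = (60 - 41)/(41 - 24) = 19/17
Simplify: 19:17
= 19:17

19:17


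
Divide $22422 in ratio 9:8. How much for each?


Total parts = 9 + 8 = 17
Part 1: 22422 × 9/17 = 11870.47
Part 2: 22422 × 8/17 = 10551.53
= Part 1: $11870.47, Part 2: $10551.53

Part 1: $11870.47, Part 2: $10551.53


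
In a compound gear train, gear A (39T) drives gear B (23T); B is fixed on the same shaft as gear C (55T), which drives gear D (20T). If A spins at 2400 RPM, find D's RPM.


Stage 1: RPM_B = RPM_A × t_A/t_B = 2400 × 39/23 = 93600/23 ≈ 4069.57
B and C share a shaft → RPM_C = RPM_B
Stage 2: RPM_D = RPM_C × t_C/t_D = RPM_A × (t_A×t_C)/(t_B×t_D)
Overall ratio = (39×55)/(23×20) = 2145/460
RPM_D = 2400 × 2145/460 = 5148000/460
≈ 11191.30 RPM

11191.30 RPM


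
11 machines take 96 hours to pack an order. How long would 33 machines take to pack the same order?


Inverse proportion: x × y = constant
k = 11 × 96 = 1056
y₂ = k / 33 = 1056 / 33
= 32.00

32.00


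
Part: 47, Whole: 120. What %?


Percentage = (part / whole) × 100
= (47 / 120) × 100
≈ 39.17%

39.17%


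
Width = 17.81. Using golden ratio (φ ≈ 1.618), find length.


φ = (1 + √5) / 2 ≈ 1.618
Length = width × φ = 17.81 × 1.618 = 28.81658
≈ 28.82

28.82


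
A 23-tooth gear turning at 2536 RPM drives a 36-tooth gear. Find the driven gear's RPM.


Gear ratio = 23:36 = 23:36
RPM_B = RPM_A × (teeth_A / teeth_B)
= 2536 × (23/36)
= 1620.2 RPM

1620.2 RPM


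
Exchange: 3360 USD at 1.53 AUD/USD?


Amount × rate = 3360 × 1.53
= 5140.80 AUD

5140.80 AUD


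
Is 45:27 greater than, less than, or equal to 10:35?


45/27 = 1.6667
10/35 = 0.2857
1.6667 > 0.2857, so 45:27 is greater
= greater than

greater than


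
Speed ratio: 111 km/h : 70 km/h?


Ratio = 111:70
GCD = 1
Simplified = 111:70
Time ratio (same distance) = 70:111
Speed ratio = 111:70

111:70


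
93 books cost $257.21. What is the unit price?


Unit rate = total / quantity
= 257.21 / 93
= $2.77 per unit

$2.77 per unit


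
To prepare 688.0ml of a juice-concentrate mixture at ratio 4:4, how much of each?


Total parts = 4 + 4 = 8
juice: 688.0 × 4/8 = 344.0ml
concentrate: 688.0 × 4/8 = 344.0ml
= 344.0ml and 344.0ml

344.0ml and 344.0ml


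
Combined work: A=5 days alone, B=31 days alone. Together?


Rate of A = 1/5 per day
Rate of B = 1/31 per day
Combined rate = 1/5 + 1/31 = 36/155 ≈ 0.2323 per day
Days = 1 / combined rate = 155/36
≈ 4.31 days

4.31 days


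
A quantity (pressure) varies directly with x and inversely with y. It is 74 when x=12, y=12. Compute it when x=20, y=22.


z = k·x/y
Solve for k using the known point: k = z·y/x = 74×12/12 = 888/12 = 74.0000
Now evaluate at x=20, y=22:
z = k × 20 / 22 = (888 × 20) / (12 × 22) = 17760/264
≈ 67.2727

67.2727


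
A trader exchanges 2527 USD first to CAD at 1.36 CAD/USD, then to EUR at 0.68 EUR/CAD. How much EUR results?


Step 1: 2527 USD × 1.36 = 3436.72 CAD
Step 2: 3436.72 CAD × 0.68 = 2336.97 EUR
Implied rate USD→EUR = 1.36 × 0.68 = 0.9248
= 2336.97 EUR

2336.97 EUR


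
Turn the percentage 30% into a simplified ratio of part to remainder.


30% means 30 parts out of 100; remainder = 70
Part : remainder = 30:70
GCD = 10
= 3:7

3:7


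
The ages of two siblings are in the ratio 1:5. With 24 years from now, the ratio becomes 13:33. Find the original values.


Let A = 1k, B = 5k.
(1k + 24) / (5k + 24) = 13/33
Cross-multiply: 33(1k + 24) = 13(5k + 24)
33k + 792 = 65k + 312
33k - 65k = 312 - 792
-32k = -480
k = -480/-32 = 15
A = 1×15 = 15, B = 5×15 = 75
= A = 15, B = 75

A = 15, B = 75


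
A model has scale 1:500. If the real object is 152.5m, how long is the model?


Model size = real / scale
= 152.5 / 500
= 0.3050 m

0.3050 m


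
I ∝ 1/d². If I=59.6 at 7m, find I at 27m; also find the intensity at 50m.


I₁d₁² = I₂d₂²
I at 27m = 59.6 × (7/27)² = 59.6 × 49/729 = 2920.4/729 ≈ 4.0060
I at 50m = 59.6 × (7/50)² = 59.6 × 49/2500 = 2920.4/2500 ≈ 1.1682
= 4.0060 and 1.1682

4.0060 and 1.1682


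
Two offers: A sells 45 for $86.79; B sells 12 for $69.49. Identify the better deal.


Deal A: $86.79/45 = $1.9287/unit
Deal B: $69.49/12 = $5.7908/unit
A is cheaper per unit
= Deal A

Deal A


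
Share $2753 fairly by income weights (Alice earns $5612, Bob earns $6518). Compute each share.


Total income = 5612 + 6518 = $12130
Alice: $2753 × 5612/12130 = $1273.69
Bob: $2753 × 6518/12130 = $1479.31
= Alice: $1273.69, Bob: $1479.31

Alice: $1273.69, Bob: $1479.31


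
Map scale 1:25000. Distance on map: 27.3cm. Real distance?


Real distance = map distance × scale
= 27.3cm × 25000
= 682500 cm = 6825.0 m
= 6.825 km

6.825 km


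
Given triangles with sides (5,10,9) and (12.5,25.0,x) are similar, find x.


Scale factor = 12.5/5 = 2.5
Missing side = 9 × 2.5
= 22.5

22.5


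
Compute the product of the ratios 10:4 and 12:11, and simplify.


Compound ratio = (10×12) : (4×11)
= 120:44
GCD = 4
= 30:11

30:11


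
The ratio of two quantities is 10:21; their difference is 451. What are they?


Let A = 10k, B = 21k.
21k - 10k = 451
11k = 451 → k = 451/11 = 41
A = 10×41 = 410, B = 21×41 = 861
= A = 410, B = 861

A = 410, B = 861


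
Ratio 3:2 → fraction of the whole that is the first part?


Total parts = 3 + 2 = 5
First part: 3/5 = 3/5
= 3/5

3/5


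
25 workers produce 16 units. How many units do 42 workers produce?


Direct proportion: y/x = constant
k = 16/25 = 0.6400
y₂ = k × 42 = 16 × 42 / 25 = 672/25
= 26.88

26.88


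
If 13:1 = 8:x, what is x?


Cross multiply: 13 × x = 1 × 8
13x = 8
x = 8 / 13
= 0.62

0.62


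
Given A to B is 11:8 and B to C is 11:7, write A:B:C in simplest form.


Match B: multiply A:B by 11 → 121:88
Multiply B:C by 8 → 88:56
Combined: 121:88:56
GCD = 1
= 121:88:56

121:88:56


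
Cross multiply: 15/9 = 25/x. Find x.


Cross multiply: 15 × x = 9 × 25
15x = 225
x = 225 / 15
= 15.00

15.00


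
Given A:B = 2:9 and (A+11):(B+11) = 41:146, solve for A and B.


Let A = 2k, B = 9k.
(2k + 11) / (9k + 11) = 41/146
Cross-multiply: 146(2k + 11) = 41(9k + 11)
292k + 1606 = 369k + 451
292k - 369k = 451 - 1606
-77k = -1155
k = -1155/-77 = 15
A = 2×15 = 30, B = 9×15 = 135
= A = 30, B = 135

A = 30, B = 135


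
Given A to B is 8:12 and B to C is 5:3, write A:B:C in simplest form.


Match B: multiply A:B by 5 → 40:60
Multiply B:C by 12 → 60:36
Combined: 40:60:36
GCD = 4
= 10:15:9

10:15:9


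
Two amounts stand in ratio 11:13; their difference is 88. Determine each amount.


Let A = 11k, B = 13k.
13k - 11k = 88
2k = 88 → k = 88/2 = 44
A = 11×44 = 484, B = 13×44 = 572
= A = 484, B = 572

A = 484, B = 572


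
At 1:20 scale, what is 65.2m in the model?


Model size = real / scale
= 65.2 / 20
= 3.2600 m

3.2600 m


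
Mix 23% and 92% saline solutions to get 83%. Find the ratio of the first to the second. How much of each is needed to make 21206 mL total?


Let x parts of 23% mix with y parts of 92%.
23x + 92y = 83(x + y)
23x + 92y = 83x + 83y
x(23 - 83) = y(83 - 92)
x/y = (92 - 83)/(83 - 23) = 9/60
Simplify: 3:20
Total parts = 23; one part = 21206/23 = 922.00 mL
23% solution: 3×922.00 = 2766.00 mL
92% solution: 20×922.00 = 18440.00 mL
= ratio 3:20; 2766.00 mL and 18440.00 mL

ratio 3:20; 2766.00 mL and 18440.00 mL


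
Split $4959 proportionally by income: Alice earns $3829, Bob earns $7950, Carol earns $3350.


Total income = 3829 + 7950 + 3350 = $15129
Alice: $4959 × 3829/15129 = $1255.07
Bob: $4959 × 7950/15129 = $2605.86
Carol: $4959 × 3350/15129 = $1098.07
= Alice: $1255.07, Bob: $2605.86, Carol: $1098.07

Alice: $1255.07, Bob: $2605.86, Carol: $1098.07


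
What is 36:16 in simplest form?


GCD(36, 16) = 4
36/4 : 16/4
= 9:4

9:4
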